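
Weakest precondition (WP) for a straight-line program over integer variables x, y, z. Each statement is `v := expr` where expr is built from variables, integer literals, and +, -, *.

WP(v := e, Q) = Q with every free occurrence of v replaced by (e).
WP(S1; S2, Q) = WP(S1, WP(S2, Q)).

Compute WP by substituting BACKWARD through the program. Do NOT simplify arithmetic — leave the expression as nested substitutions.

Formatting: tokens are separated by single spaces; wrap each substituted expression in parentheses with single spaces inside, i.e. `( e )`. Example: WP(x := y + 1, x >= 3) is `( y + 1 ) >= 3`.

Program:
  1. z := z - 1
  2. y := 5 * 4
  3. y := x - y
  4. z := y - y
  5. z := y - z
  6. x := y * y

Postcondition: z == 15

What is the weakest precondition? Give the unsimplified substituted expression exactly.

Answer: ( ( x - ( 5 * 4 ) ) - ( ( x - ( 5 * 4 ) ) - ( x - ( 5 * 4 ) ) ) ) == 15

Derivation:
post: z == 15
stmt 6: x := y * y  -- replace 0 occurrence(s) of x with (y * y)
  => z == 15
stmt 5: z := y - z  -- replace 1 occurrence(s) of z with (y - z)
  => ( y - z ) == 15
stmt 4: z := y - y  -- replace 1 occurrence(s) of z with (y - y)
  => ( y - ( y - y ) ) == 15
stmt 3: y := x - y  -- replace 3 occurrence(s) of y with (x - y)
  => ( ( x - y ) - ( ( x - y ) - ( x - y ) ) ) == 15
stmt 2: y := 5 * 4  -- replace 3 occurrence(s) of y with (5 * 4)
  => ( ( x - ( 5 * 4 ) ) - ( ( x - ( 5 * 4 ) ) - ( x - ( 5 * 4 ) ) ) ) == 15
stmt 1: z := z - 1  -- replace 0 occurrence(s) of z with (z - 1)
  => ( ( x - ( 5 * 4 ) ) - ( ( x - ( 5 * 4 ) ) - ( x - ( 5 * 4 ) ) ) ) == 15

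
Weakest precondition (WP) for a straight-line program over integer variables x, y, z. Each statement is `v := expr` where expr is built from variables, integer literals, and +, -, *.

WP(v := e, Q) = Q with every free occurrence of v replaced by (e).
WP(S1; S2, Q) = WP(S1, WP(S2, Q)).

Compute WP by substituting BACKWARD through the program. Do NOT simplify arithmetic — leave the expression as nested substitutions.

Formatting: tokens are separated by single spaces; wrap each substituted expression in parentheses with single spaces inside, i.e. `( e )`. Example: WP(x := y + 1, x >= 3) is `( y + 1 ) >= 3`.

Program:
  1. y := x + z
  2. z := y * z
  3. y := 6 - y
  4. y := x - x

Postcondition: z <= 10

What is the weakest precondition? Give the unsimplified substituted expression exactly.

Answer: ( ( x + z ) * z ) <= 10

Derivation:
post: z <= 10
stmt 4: y := x - x  -- replace 0 occurrence(s) of y with (x - x)
  => z <= 10
stmt 3: y := 6 - y  -- replace 0 occurrence(s) of y with (6 - y)
  => z <= 10
stmt 2: z := y * z  -- replace 1 occurrence(s) of z with (y * z)
  => ( y * z ) <= 10
stmt 1: y := x + z  -- replace 1 occurrence(s) of y with (x + z)
  => ( ( x + z ) * z ) <= 10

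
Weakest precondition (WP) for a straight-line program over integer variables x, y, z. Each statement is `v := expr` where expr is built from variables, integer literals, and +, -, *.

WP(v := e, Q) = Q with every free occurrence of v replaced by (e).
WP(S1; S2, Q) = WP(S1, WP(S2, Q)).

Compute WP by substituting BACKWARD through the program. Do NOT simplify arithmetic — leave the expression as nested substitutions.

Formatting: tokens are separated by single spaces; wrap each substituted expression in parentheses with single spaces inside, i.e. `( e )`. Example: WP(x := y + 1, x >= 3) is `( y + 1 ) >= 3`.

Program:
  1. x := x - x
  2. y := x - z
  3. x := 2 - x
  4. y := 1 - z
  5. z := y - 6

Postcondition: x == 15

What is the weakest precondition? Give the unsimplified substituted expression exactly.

Answer: ( 2 - ( x - x ) ) == 15

Derivation:
post: x == 15
stmt 5: z := y - 6  -- replace 0 occurrence(s) of z with (y - 6)
  => x == 15
stmt 4: y := 1 - z  -- replace 0 occurrence(s) of y with (1 - z)
  => x == 15
stmt 3: x := 2 - x  -- replace 1 occurrence(s) of x with (2 - x)
  => ( 2 - x ) == 15
stmt 2: y := x - z  -- replace 0 occurrence(s) of y with (x - z)
  => ( 2 - x ) == 15
stmt 1: x := x - x  -- replace 1 occurrence(s) of x with (x - x)
  => ( 2 - ( x - x ) ) == 15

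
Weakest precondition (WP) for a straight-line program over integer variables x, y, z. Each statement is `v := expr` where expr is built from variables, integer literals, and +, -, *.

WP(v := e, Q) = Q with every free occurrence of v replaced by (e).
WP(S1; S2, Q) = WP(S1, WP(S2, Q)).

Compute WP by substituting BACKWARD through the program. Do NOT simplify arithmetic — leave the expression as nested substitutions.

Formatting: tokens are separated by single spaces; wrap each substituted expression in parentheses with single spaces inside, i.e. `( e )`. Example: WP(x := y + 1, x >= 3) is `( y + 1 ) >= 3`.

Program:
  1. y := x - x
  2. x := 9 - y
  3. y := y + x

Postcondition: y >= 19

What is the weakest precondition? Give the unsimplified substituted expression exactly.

post: y >= 19
stmt 3: y := y + x  -- replace 1 occurrence(s) of y with (y + x)
  => ( y + x ) >= 19
stmt 2: x := 9 - y  -- replace 1 occurrence(s) of x with (9 - y)
  => ( y + ( 9 - y ) ) >= 19
stmt 1: y := x - x  -- replace 2 occurrence(s) of y with (x - x)
  => ( ( x - x ) + ( 9 - ( x - x ) ) ) >= 19

Answer: ( ( x - x ) + ( 9 - ( x - x ) ) ) >= 19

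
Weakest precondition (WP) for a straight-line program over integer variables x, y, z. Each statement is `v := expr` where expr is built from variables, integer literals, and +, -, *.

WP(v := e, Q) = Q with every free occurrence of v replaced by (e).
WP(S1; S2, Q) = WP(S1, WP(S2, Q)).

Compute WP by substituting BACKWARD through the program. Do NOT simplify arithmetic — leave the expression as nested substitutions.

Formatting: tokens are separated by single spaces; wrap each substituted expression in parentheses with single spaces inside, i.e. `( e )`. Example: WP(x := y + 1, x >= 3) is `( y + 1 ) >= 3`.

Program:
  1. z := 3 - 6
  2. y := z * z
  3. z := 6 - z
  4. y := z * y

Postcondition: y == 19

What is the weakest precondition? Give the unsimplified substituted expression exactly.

Answer: ( ( 6 - ( 3 - 6 ) ) * ( ( 3 - 6 ) * ( 3 - 6 ) ) ) == 19

Derivation:
post: y == 19
stmt 4: y := z * y  -- replace 1 occurrence(s) of y with (z * y)
  => ( z * y ) == 19
stmt 3: z := 6 - z  -- replace 1 occurrence(s) of z with (6 - z)
  => ( ( 6 - z ) * y ) == 19
stmt 2: y := z * z  -- replace 1 occurrence(s) of y with (z * z)
  => ( ( 6 - z ) * ( z * z ) ) == 19
stmt 1: z := 3 - 6  -- replace 3 occurrence(s) of z with (3 - 6)
  => ( ( 6 - ( 3 - 6 ) ) * ( ( 3 - 6 ) * ( 3 - 6 ) ) ) == 19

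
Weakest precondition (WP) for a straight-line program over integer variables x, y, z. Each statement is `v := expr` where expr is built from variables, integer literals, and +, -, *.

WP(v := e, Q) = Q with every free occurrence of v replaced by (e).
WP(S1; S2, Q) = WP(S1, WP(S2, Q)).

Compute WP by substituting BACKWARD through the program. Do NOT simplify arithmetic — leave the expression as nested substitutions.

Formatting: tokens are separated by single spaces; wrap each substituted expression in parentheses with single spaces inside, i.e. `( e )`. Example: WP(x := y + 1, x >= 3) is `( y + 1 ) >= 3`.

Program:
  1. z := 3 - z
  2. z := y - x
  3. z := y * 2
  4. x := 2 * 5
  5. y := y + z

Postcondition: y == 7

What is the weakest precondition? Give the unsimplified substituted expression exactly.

post: y == 7
stmt 5: y := y + z  -- replace 1 occurrence(s) of y with (y + z)
  => ( y + z ) == 7
stmt 4: x := 2 * 5  -- replace 0 occurrence(s) of x with (2 * 5)
  => ( y + z ) == 7
stmt 3: z := y * 2  -- replace 1 occurrence(s) of z with (y * 2)
  => ( y + ( y * 2 ) ) == 7
stmt 2: z := y - x  -- replace 0 occurrence(s) of z with (y - x)
  => ( y + ( y * 2 ) ) == 7
stmt 1: z := 3 - z  -- replace 0 occurrence(s) of z with (3 - z)
  => ( y + ( y * 2 ) ) == 7

Answer: ( y + ( y * 2 ) ) == 7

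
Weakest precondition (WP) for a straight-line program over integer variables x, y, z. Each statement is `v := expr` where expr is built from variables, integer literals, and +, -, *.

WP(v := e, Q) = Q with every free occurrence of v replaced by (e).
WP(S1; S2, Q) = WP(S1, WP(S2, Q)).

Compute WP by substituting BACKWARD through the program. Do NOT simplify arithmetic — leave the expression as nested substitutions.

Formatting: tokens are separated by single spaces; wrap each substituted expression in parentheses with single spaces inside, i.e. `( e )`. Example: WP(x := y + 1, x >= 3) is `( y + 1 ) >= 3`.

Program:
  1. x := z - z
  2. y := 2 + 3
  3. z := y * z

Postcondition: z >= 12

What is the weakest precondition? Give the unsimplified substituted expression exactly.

post: z >= 12
stmt 3: z := y * z  -- replace 1 occurrence(s) of z with (y * z)
  => ( y * z ) >= 12
stmt 2: y := 2 + 3  -- replace 1 occurrence(s) of y with (2 + 3)
  => ( ( 2 + 3 ) * z ) >= 12
stmt 1: x := z - z  -- replace 0 occurrence(s) of x with (z - z)
  => ( ( 2 + 3 ) * z ) >= 12

Answer: ( ( 2 + 3 ) * z ) >= 12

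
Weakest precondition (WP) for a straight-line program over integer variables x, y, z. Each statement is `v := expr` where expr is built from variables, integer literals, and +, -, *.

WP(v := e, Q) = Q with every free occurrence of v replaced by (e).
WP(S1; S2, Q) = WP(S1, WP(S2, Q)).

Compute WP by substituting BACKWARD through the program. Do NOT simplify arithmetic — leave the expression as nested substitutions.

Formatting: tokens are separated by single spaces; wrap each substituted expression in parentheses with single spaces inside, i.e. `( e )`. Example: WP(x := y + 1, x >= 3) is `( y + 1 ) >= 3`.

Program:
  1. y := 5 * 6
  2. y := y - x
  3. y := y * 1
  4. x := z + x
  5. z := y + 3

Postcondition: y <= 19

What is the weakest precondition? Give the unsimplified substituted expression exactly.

post: y <= 19
stmt 5: z := y + 3  -- replace 0 occurrence(s) of z with (y + 3)
  => y <= 19
stmt 4: x := z + x  -- replace 0 occurrence(s) of x with (z + x)
  => y <= 19
stmt 3: y := y * 1  -- replace 1 occurrence(s) of y with (y * 1)
  => ( y * 1 ) <= 19
stmt 2: y := y - x  -- replace 1 occurrence(s) of y with (y - x)
  => ( ( y - x ) * 1 ) <= 19
stmt 1: y := 5 * 6  -- replace 1 occurrence(s) of y with (5 * 6)
  => ( ( ( 5 * 6 ) - x ) * 1 ) <= 19

Answer: ( ( ( 5 * 6 ) - x ) * 1 ) <= 19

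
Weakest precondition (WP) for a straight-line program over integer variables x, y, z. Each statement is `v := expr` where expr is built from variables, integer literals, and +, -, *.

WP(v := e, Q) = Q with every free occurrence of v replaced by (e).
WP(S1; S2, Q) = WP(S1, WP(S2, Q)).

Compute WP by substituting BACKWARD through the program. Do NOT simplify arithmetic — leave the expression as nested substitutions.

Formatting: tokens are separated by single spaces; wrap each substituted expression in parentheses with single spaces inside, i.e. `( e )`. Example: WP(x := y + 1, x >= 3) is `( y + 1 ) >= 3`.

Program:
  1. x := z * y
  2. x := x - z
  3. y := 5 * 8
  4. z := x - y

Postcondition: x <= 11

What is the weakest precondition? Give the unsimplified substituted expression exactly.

Answer: ( ( z * y ) - z ) <= 11

Derivation:
post: x <= 11
stmt 4: z := x - y  -- replace 0 occurrence(s) of z with (x - y)
  => x <= 11
stmt 3: y := 5 * 8  -- replace 0 occurrence(s) of y with (5 * 8)
  => x <= 11
stmt 2: x := x - z  -- replace 1 occurrence(s) of x with (x - z)
  => ( x - z ) <= 11
stmt 1: x := z * y  -- replace 1 occurrence(s) of x with (z * y)
  => ( ( z * y ) - z ) <= 11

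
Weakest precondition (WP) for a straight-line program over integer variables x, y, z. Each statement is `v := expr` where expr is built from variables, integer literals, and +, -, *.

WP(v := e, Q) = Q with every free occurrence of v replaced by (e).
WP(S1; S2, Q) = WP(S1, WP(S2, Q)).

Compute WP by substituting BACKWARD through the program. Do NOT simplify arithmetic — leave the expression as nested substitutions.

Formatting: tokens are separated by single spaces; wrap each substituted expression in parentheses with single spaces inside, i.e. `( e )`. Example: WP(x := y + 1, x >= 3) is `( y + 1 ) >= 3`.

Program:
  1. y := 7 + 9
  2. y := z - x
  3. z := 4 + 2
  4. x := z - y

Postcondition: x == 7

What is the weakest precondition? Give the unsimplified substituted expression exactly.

post: x == 7
stmt 4: x := z - y  -- replace 1 occurrence(s) of x with (z - y)
  => ( z - y ) == 7
stmt 3: z := 4 + 2  -- replace 1 occurrence(s) of z with (4 + 2)
  => ( ( 4 + 2 ) - y ) == 7
stmt 2: y := z - x  -- replace 1 occurrence(s) of y with (z - x)
  => ( ( 4 + 2 ) - ( z - x ) ) == 7
stmt 1: y := 7 + 9  -- replace 0 occurrence(s) of y with (7 + 9)
  => ( ( 4 + 2 ) - ( z - x ) ) == 7

Answer: ( ( 4 + 2 ) - ( z - x ) ) == 7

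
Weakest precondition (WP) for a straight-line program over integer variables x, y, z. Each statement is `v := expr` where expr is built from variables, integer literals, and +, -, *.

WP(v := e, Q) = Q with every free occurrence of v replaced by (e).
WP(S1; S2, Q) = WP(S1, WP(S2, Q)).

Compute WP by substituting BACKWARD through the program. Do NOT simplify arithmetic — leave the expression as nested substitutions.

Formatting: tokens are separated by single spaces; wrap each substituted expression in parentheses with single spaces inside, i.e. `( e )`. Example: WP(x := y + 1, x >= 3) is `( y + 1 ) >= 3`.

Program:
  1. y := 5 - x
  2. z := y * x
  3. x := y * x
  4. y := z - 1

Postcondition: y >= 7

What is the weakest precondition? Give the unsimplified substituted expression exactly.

Answer: ( ( ( 5 - x ) * x ) - 1 ) >= 7

Derivation:
post: y >= 7
stmt 4: y := z - 1  -- replace 1 occurrence(s) of y with (z - 1)
  => ( z - 1 ) >= 7
stmt 3: x := y * x  -- replace 0 occurrence(s) of x with (y * x)
  => ( z - 1 ) >= 7
stmt 2: z := y * x  -- replace 1 occurrence(s) of z with (y * x)
  => ( ( y * x ) - 1 ) >= 7
stmt 1: y := 5 - x  -- replace 1 occurrence(s) of y with (5 - x)
  => ( ( ( 5 - x ) * x ) - 1 ) >= 7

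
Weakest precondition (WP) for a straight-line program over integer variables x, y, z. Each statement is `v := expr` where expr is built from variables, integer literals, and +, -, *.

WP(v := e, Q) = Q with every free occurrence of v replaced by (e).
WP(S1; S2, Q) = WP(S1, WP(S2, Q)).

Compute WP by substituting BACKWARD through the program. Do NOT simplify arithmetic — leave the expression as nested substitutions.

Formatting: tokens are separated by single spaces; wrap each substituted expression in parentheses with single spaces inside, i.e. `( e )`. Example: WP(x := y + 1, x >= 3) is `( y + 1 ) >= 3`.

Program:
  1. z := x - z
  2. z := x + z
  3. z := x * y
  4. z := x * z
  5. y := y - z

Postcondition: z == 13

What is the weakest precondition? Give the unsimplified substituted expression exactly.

Answer: ( x * ( x * y ) ) == 13

Derivation:
post: z == 13
stmt 5: y := y - z  -- replace 0 occurrence(s) of y with (y - z)
  => z == 13
stmt 4: z := x * z  -- replace 1 occurrence(s) of z with (x * z)
  => ( x * z ) == 13
stmt 3: z := x * y  -- replace 1 occurrence(s) of z with (x * y)
  => ( x * ( x * y ) ) == 13
stmt 2: z := x + z  -- replace 0 occurrence(s) of z with (x + z)
  => ( x * ( x * y ) ) == 13
stmt 1: z := x - z  -- replace 0 occurrence(s) of z with (x - z)
  => ( x * ( x * y ) ) == 13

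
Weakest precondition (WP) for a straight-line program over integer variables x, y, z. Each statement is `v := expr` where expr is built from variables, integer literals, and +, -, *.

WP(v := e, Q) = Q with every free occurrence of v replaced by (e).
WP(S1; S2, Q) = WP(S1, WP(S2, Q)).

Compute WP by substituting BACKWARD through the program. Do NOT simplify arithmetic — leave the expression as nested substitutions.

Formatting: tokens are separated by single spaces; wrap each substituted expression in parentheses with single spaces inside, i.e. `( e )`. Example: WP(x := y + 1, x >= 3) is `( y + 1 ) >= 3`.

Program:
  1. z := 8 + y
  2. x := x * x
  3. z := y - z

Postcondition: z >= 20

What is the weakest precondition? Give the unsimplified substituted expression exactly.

post: z >= 20
stmt 3: z := y - z  -- replace 1 occurrence(s) of z with (y - z)
  => ( y - z ) >= 20
stmt 2: x := x * x  -- replace 0 occurrence(s) of x with (x * x)
  => ( y - z ) >= 20
stmt 1: z := 8 + y  -- replace 1 occurrence(s) of z with (8 + y)
  => ( y - ( 8 + y ) ) >= 20

Answer: ( y - ( 8 + y ) ) >= 20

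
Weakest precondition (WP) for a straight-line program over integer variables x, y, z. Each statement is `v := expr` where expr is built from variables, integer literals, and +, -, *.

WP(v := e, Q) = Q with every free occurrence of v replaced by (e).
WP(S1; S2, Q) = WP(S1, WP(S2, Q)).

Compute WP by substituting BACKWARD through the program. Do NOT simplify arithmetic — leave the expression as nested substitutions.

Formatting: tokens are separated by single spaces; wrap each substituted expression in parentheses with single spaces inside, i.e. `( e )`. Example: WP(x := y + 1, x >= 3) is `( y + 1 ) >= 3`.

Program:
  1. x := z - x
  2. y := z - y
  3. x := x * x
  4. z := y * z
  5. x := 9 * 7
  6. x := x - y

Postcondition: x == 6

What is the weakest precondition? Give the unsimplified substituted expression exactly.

Answer: ( ( 9 * 7 ) - ( z - y ) ) == 6

Derivation:
post: x == 6
stmt 6: x := x - y  -- replace 1 occurrence(s) of x with (x - y)
  => ( x - y ) == 6
stmt 5: x := 9 * 7  -- replace 1 occurrence(s) of x with (9 * 7)
  => ( ( 9 * 7 ) - y ) == 6
stmt 4: z := y * z  -- replace 0 occurrence(s) of z with (y * z)
  => ( ( 9 * 7 ) - y ) == 6
stmt 3: x := x * x  -- replace 0 occurrence(s) of x with (x * x)
  => ( ( 9 * 7 ) - y ) == 6
stmt 2: y := z - y  -- replace 1 occurrence(s) of y with (z - y)
  => ( ( 9 * 7 ) - ( z - y ) ) == 6
stmt 1: x := z - x  -- replace 0 occurrence(s) of x with (z - x)
  => ( ( 9 * 7 ) - ( z - y ) ) == 6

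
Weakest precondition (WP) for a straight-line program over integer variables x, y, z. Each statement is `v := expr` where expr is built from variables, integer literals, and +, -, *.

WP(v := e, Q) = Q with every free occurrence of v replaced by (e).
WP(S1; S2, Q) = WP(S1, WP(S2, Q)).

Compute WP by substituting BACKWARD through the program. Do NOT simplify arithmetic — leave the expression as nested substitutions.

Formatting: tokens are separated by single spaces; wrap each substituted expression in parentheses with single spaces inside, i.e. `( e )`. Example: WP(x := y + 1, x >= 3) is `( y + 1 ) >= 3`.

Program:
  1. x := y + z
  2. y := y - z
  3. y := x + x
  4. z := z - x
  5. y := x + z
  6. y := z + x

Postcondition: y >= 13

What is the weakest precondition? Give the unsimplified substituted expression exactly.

Answer: ( ( z - ( y + z ) ) + ( y + z ) ) >= 13

Derivation:
post: y >= 13
stmt 6: y := z + x  -- replace 1 occurrence(s) of y with (z + x)
  => ( z + x ) >= 13
stmt 5: y := x + z  -- replace 0 occurrence(s) of y with (x + z)
  => ( z + x ) >= 13
stmt 4: z := z - x  -- replace 1 occurrence(s) of z with (z - x)
  => ( ( z - x ) + x ) >= 13
stmt 3: y := x + x  -- replace 0 occurrence(s) of y with (x + x)
  => ( ( z - x ) + x ) >= 13
stmt 2: y := y - z  -- replace 0 occurrence(s) of y with (y - z)
  => ( ( z - x ) + x ) >= 13
stmt 1: x := y + z  -- replace 2 occurrence(s) of x with (y + z)
  => ( ( z - ( y + z ) ) + ( y + z ) ) >= 13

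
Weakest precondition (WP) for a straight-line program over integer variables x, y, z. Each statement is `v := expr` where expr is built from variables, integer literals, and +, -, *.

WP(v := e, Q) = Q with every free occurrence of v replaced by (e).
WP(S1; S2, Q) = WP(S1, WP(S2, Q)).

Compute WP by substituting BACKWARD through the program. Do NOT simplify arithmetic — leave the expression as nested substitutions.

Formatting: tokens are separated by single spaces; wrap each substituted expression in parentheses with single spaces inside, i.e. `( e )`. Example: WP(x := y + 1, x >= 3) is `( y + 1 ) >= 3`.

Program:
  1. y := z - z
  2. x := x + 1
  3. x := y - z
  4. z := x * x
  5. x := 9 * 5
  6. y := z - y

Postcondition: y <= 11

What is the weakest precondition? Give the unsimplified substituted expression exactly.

post: y <= 11
stmt 6: y := z - y  -- replace 1 occurrence(s) of y with (z - y)
  => ( z - y ) <= 11
stmt 5: x := 9 * 5  -- replace 0 occurrence(s) of x with (9 * 5)
  => ( z - y ) <= 11
stmt 4: z := x * x  -- replace 1 occurrence(s) of z with (x * x)
  => ( ( x * x ) - y ) <= 11
stmt 3: x := y - z  -- replace 2 occurrence(s) of x with (y - z)
  => ( ( ( y - z ) * ( y - z ) ) - y ) <= 11
stmt 2: x := x + 1  -- replace 0 occurrence(s) of x with (x + 1)
  => ( ( ( y - z ) * ( y - z ) ) - y ) <= 11
stmt 1: y := z - z  -- replace 3 occurrence(s) of y with (z - z)
  => ( ( ( ( z - z ) - z ) * ( ( z - z ) - z ) ) - ( z - z ) ) <= 11

Answer: ( ( ( ( z - z ) - z ) * ( ( z - z ) - z ) ) - ( z - z ) ) <= 11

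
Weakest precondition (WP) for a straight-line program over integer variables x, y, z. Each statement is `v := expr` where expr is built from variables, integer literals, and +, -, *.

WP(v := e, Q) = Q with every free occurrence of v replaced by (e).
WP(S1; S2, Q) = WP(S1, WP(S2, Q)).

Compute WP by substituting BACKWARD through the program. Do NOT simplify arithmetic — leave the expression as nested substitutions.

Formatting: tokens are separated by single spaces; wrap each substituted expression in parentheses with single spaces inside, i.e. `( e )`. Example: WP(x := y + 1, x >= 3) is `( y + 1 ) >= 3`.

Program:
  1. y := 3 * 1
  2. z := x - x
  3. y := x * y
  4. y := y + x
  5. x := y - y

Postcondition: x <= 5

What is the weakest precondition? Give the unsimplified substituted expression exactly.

post: x <= 5
stmt 5: x := y - y  -- replace 1 occurrence(s) of x with (y - y)
  => ( y - y ) <= 5
stmt 4: y := y + x  -- replace 2 occurrence(s) of y with (y + x)
  => ( ( y + x ) - ( y + x ) ) <= 5
stmt 3: y := x * y  -- replace 2 occurrence(s) of y with (x * y)
  => ( ( ( x * y ) + x ) - ( ( x * y ) + x ) ) <= 5
stmt 2: z := x - x  -- replace 0 occurrence(s) of z with (x - x)
  => ( ( ( x * y ) + x ) - ( ( x * y ) + x ) ) <= 5
stmt 1: y := 3 * 1  -- replace 2 occurrence(s) of y with (3 * 1)
  => ( ( ( x * ( 3 * 1 ) ) + x ) - ( ( x * ( 3 * 1 ) ) + x ) ) <= 5

Answer: ( ( ( x * ( 3 * 1 ) ) + x ) - ( ( x * ( 3 * 1 ) ) + x ) ) <= 5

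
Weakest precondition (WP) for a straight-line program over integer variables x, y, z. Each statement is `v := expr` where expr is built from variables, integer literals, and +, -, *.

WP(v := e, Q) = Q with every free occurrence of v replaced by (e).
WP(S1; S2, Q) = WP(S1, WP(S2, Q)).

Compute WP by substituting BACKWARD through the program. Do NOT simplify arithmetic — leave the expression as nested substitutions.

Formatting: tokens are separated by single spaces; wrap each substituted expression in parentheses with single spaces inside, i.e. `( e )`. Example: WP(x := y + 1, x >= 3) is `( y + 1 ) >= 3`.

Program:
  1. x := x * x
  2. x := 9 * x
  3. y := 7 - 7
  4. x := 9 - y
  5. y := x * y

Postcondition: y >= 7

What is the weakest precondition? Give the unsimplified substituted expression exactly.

Answer: ( ( 9 - ( 7 - 7 ) ) * ( 7 - 7 ) ) >= 7

Derivation:
post: y >= 7
stmt 5: y := x * y  -- replace 1 occurrence(s) of y with (x * y)
  => ( x * y ) >= 7
stmt 4: x := 9 - y  -- replace 1 occurrence(s) of x with (9 - y)
  => ( ( 9 - y ) * y ) >= 7
stmt 3: y := 7 - 7  -- replace 2 occurrence(s) of y with (7 - 7)
  => ( ( 9 - ( 7 - 7 ) ) * ( 7 - 7 ) ) >= 7
stmt 2: x := 9 * x  -- replace 0 occurrence(s) of x with (9 * x)
  => ( ( 9 - ( 7 - 7 ) ) * ( 7 - 7 ) ) >= 7
stmt 1: x := x * x  -- replace 0 occurrence(s) of x with (x * x)
  => ( ( 9 - ( 7 - 7 ) ) * ( 7 - 7 ) ) >= 7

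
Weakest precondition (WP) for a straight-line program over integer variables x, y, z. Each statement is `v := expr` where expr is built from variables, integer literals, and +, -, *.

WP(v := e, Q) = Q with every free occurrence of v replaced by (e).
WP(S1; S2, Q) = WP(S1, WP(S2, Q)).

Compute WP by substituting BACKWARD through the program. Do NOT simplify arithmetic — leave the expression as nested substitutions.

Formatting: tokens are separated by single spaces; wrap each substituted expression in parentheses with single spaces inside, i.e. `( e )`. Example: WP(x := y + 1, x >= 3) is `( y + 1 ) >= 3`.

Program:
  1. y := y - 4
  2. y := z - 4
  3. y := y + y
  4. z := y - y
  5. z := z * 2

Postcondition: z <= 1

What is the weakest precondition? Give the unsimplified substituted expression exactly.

post: z <= 1
stmt 5: z := z * 2  -- replace 1 occurrence(s) of z with (z * 2)
  => ( z * 2 ) <= 1
stmt 4: z := y - y  -- replace 1 occurrence(s) of z with (y - y)
  => ( ( y - y ) * 2 ) <= 1
stmt 3: y := y + y  -- replace 2 occurrence(s) of y with (y + y)
  => ( ( ( y + y ) - ( y + y ) ) * 2 ) <= 1
stmt 2: y := z - 4  -- replace 4 occurrence(s) of y with (z - 4)
  => ( ( ( ( z - 4 ) + ( z - 4 ) ) - ( ( z - 4 ) + ( z - 4 ) ) ) * 2 ) <= 1
stmt 1: y := y - 4  -- replace 0 occurrence(s) of y with (y - 4)
  => ( ( ( ( z - 4 ) + ( z - 4 ) ) - ( ( z - 4 ) + ( z - 4 ) ) ) * 2 ) <= 1

Answer: ( ( ( ( z - 4 ) + ( z - 4 ) ) - ( ( z - 4 ) + ( z - 4 ) ) ) * 2 ) <= 1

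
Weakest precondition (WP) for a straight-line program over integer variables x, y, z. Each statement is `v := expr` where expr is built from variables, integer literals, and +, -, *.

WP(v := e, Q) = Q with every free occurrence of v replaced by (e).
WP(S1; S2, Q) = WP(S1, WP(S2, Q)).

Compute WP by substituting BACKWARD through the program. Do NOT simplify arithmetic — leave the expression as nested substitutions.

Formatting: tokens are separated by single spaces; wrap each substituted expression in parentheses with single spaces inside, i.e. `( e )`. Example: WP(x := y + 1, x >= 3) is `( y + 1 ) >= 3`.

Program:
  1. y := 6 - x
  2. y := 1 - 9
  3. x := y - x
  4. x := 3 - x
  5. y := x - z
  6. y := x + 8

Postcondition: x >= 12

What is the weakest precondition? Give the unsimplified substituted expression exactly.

post: x >= 12
stmt 6: y := x + 8  -- replace 0 occurrence(s) of y with (x + 8)
  => x >= 12
stmt 5: y := x - z  -- replace 0 occurrence(s) of y with (x - z)
  => x >= 12
stmt 4: x := 3 - x  -- replace 1 occurrence(s) of x with (3 - x)
  => ( 3 - x ) >= 12
stmt 3: x := y - x  -- replace 1 occurrence(s) of x with (y - x)
  => ( 3 - ( y - x ) ) >= 12
stmt 2: y := 1 - 9  -- replace 1 occurrence(s) of y with (1 - 9)
  => ( 3 - ( ( 1 - 9 ) - x ) ) >= 12
stmt 1: y := 6 - x  -- replace 0 occurrence(s) of y with (6 - x)
  => ( 3 - ( ( 1 - 9 ) - x ) ) >= 12

Answer: ( 3 - ( ( 1 - 9 ) - x ) ) >= 12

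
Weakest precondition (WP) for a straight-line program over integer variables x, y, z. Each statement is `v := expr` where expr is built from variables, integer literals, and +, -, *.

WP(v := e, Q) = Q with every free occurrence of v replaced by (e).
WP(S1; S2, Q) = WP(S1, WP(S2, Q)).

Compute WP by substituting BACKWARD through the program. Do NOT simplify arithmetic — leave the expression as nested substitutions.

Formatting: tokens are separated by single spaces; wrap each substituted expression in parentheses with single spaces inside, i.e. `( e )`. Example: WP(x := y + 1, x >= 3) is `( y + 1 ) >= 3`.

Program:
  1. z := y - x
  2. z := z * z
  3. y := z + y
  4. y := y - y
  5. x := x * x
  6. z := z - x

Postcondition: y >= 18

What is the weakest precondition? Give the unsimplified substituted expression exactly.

post: y >= 18
stmt 6: z := z - x  -- replace 0 occurrence(s) of z with (z - x)
  => y >= 18
stmt 5: x := x * x  -- replace 0 occurrence(s) of x with (x * x)
  => y >= 18
stmt 4: y := y - y  -- replace 1 occurrence(s) of y with (y - y)
  => ( y - y ) >= 18
stmt 3: y := z + y  -- replace 2 occurrence(s) of y with (z + y)
  => ( ( z + y ) - ( z + y ) ) >= 18
stmt 2: z := z * z  -- replace 2 occurrence(s) of z with (z * z)
  => ( ( ( z * z ) + y ) - ( ( z * z ) + y ) ) >= 18
stmt 1: z := y - x  -- replace 4 occurrence(s) of z with (y - x)
  => ( ( ( ( y - x ) * ( y - x ) ) + y ) - ( ( ( y - x ) * ( y - x ) ) + y ) ) >= 18

Answer: ( ( ( ( y - x ) * ( y - x ) ) + y ) - ( ( ( y - x ) * ( y - x ) ) + y ) ) >= 18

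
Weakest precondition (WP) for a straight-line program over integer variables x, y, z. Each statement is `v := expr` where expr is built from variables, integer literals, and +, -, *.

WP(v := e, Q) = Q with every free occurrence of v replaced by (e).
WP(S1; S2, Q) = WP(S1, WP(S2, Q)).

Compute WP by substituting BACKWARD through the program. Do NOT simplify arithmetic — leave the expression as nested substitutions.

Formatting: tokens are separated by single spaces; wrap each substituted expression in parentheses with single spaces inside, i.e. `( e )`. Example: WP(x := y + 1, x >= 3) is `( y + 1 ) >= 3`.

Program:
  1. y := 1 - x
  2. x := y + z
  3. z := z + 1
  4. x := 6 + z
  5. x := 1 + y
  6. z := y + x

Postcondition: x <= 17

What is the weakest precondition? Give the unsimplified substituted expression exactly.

Answer: ( 1 + ( 1 - x ) ) <= 17

Derivation:
post: x <= 17
stmt 6: z := y + x  -- replace 0 occurrence(s) of z with (y + x)
  => x <= 17
stmt 5: x := 1 + y  -- replace 1 occurrence(s) of x with (1 + y)
  => ( 1 + y ) <= 17
stmt 4: x := 6 + z  -- replace 0 occurrence(s) of x with (6 + z)
  => ( 1 + y ) <= 17
stmt 3: z := z + 1  -- replace 0 occurrence(s) of z with (z + 1)
  => ( 1 + y ) <= 17
stmt 2: x := y + z  -- replace 0 occurrence(s) of x with (y + z)
  => ( 1 + y ) <= 17
stmt 1: y := 1 - x  -- replace 1 occurrence(s) of y with (1 - x)
  => ( 1 + ( 1 - x ) ) <= 17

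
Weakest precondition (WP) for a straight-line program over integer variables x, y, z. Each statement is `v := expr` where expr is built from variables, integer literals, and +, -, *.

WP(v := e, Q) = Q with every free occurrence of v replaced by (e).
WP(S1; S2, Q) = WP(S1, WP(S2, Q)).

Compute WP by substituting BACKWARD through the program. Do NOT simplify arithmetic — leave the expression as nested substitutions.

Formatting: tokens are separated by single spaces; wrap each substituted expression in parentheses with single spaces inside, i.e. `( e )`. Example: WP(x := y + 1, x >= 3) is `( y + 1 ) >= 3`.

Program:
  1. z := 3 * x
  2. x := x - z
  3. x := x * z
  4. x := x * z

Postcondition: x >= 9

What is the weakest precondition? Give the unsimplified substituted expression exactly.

Answer: ( ( ( x - ( 3 * x ) ) * ( 3 * x ) ) * ( 3 * x ) ) >= 9

Derivation:
post: x >= 9
stmt 4: x := x * z  -- replace 1 occurrence(s) of x with (x * z)
  => ( x * z ) >= 9
stmt 3: x := x * z  -- replace 1 occurrence(s) of x with (x * z)
  => ( ( x * z ) * z ) >= 9
stmt 2: x := x - z  -- replace 1 occurrence(s) of x with (x - z)
  => ( ( ( x - z ) * z ) * z ) >= 9
stmt 1: z := 3 * x  -- replace 3 occurrence(s) of z with (3 * x)
  => ( ( ( x - ( 3 * x ) ) * ( 3 * x ) ) * ( 3 * x ) ) >= 9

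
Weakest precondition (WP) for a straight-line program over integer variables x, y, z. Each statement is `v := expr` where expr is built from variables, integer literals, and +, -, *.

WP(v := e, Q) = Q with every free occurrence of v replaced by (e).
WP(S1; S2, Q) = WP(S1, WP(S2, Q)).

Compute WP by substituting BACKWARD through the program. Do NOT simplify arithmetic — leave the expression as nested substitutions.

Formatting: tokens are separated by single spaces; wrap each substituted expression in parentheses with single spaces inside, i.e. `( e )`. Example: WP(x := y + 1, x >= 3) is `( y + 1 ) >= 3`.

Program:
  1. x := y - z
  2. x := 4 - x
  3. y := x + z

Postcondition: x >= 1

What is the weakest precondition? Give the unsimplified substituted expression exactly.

Answer: ( 4 - ( y - z ) ) >= 1

Derivation:
post: x >= 1
stmt 3: y := x + z  -- replace 0 occurrence(s) of y with (x + z)
  => x >= 1
stmt 2: x := 4 - x  -- replace 1 occurrence(s) of x with (4 - x)
  => ( 4 - x ) >= 1
stmt 1: x := y - z  -- replace 1 occurrence(s) of x with (y - z)
  => ( 4 - ( y - z ) ) >= 1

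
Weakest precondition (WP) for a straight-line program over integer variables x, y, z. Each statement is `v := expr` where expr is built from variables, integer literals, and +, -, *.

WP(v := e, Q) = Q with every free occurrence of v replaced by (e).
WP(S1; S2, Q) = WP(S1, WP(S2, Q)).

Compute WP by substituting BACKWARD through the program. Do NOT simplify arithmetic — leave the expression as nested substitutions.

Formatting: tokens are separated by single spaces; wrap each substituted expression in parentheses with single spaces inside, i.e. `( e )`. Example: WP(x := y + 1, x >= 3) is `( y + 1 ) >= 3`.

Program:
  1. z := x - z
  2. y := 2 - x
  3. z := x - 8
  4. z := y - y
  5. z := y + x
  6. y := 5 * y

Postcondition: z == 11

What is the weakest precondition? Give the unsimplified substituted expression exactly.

post: z == 11
stmt 6: y := 5 * y  -- replace 0 occurrence(s) of y with (5 * y)
  => z == 11
stmt 5: z := y + x  -- replace 1 occurrence(s) of z with (y + x)
  => ( y + x ) == 11
stmt 4: z := y - y  -- replace 0 occurrence(s) of z with (y - y)
  => ( y + x ) == 11
stmt 3: z := x - 8  -- replace 0 occurrence(s) of z with (x - 8)
  => ( y + x ) == 11
stmt 2: y := 2 - x  -- replace 1 occurrence(s) of y with (2 - x)
  => ( ( 2 - x ) + x ) == 11
stmt 1: z := x - z  -- replace 0 occurrence(s) of z with (x - z)
  => ( ( 2 - x ) + x ) == 11

Answer: ( ( 2 - x ) + x ) == 11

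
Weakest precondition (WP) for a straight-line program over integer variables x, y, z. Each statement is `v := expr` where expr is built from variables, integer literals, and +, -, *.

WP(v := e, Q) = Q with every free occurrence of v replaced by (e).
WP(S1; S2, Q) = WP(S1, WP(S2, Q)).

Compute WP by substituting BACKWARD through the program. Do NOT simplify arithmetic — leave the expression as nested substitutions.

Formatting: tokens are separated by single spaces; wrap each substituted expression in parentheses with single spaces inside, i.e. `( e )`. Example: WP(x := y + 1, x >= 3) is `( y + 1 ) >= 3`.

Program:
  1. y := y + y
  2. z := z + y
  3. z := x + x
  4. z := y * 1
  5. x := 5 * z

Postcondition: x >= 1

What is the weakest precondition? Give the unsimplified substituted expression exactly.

Answer: ( 5 * ( ( y + y ) * 1 ) ) >= 1

Derivation:
post: x >= 1
stmt 5: x := 5 * z  -- replace 1 occurrence(s) of x with (5 * z)
  => ( 5 * z ) >= 1
stmt 4: z := y * 1  -- replace 1 occurrence(s) of z with (y * 1)
  => ( 5 * ( y * 1 ) ) >= 1
stmt 3: z := x + x  -- replace 0 occurrence(s) of z with (x + x)
  => ( 5 * ( y * 1 ) ) >= 1
stmt 2: z := z + y  -- replace 0 occurrence(s) of z with (z + y)
  => ( 5 * ( y * 1 ) ) >= 1
stmt 1: y := y + y  -- replace 1 occurrence(s) of y with (y + y)
  => ( 5 * ( ( y + y ) * 1 ) ) >= 1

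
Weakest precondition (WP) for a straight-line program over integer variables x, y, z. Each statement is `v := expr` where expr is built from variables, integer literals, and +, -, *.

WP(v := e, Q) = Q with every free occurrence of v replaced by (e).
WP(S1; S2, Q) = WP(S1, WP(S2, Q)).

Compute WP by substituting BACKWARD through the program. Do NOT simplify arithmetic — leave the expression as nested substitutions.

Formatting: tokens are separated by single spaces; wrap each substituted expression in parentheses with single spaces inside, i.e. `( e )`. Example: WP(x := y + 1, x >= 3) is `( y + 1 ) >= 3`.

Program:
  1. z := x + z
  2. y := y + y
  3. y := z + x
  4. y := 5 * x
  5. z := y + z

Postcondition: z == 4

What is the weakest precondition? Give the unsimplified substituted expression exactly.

Answer: ( ( 5 * x ) + ( x + z ) ) == 4

Derivation:
post: z == 4
stmt 5: z := y + z  -- replace 1 occurrence(s) of z with (y + z)
  => ( y + z ) == 4
stmt 4: y := 5 * x  -- replace 1 occurrence(s) of y with (5 * x)
  => ( ( 5 * x ) + z ) == 4
stmt 3: y := z + x  -- replace 0 occurrence(s) of y with (z + x)
  => ( ( 5 * x ) + z ) == 4
stmt 2: y := y + y  -- replace 0 occurrence(s) of y with (y + y)
  => ( ( 5 * x ) + z ) == 4
stmt 1: z := x + z  -- replace 1 occurrence(s) of z with (x + z)
  => ( ( 5 * x ) + ( x + z ) ) == 4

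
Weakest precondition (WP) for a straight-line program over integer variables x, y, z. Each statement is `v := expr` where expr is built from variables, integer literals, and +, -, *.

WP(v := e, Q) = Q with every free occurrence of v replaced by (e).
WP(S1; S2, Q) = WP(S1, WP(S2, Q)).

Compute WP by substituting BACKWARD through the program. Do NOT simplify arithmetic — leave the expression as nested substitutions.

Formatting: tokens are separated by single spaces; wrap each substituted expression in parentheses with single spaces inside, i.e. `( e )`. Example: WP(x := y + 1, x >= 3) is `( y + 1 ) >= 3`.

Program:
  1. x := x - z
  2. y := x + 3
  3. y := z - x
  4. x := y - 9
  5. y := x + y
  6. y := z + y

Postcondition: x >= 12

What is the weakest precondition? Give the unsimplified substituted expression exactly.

post: x >= 12
stmt 6: y := z + y  -- replace 0 occurrence(s) of y with (z + y)
  => x >= 12
stmt 5: y := x + y  -- replace 0 occurrence(s) of y with (x + y)
  => x >= 12
stmt 4: x := y - 9  -- replace 1 occurrence(s) of x with (y - 9)
  => ( y - 9 ) >= 12
stmt 3: y := z - x  -- replace 1 occurrence(s) of y with (z - x)
  => ( ( z - x ) - 9 ) >= 12
stmt 2: y := x + 3  -- replace 0 occurrence(s) of y with (x + 3)
  => ( ( z - x ) - 9 ) >= 12
stmt 1: x := x - z  -- replace 1 occurrence(s) of x with (x - z)
  => ( ( z - ( x - z ) ) - 9 ) >= 12

Answer: ( ( z - ( x - z ) ) - 9 ) >= 12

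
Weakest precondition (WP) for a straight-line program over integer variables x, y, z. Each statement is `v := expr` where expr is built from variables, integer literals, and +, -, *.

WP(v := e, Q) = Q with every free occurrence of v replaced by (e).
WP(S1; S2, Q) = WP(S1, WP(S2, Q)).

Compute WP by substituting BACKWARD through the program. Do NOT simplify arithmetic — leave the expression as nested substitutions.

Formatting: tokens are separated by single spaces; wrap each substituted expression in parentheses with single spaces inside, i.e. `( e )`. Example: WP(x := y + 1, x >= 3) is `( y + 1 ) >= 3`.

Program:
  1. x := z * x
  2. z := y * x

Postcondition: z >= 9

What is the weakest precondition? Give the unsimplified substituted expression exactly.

Answer: ( y * ( z * x ) ) >= 9

Derivation:
post: z >= 9
stmt 2: z := y * x  -- replace 1 occurrence(s) of z with (y * x)
  => ( y * x ) >= 9
stmt 1: x := z * x  -- replace 1 occurrence(s) of x with (z * x)
  => ( y * ( z * x ) ) >= 9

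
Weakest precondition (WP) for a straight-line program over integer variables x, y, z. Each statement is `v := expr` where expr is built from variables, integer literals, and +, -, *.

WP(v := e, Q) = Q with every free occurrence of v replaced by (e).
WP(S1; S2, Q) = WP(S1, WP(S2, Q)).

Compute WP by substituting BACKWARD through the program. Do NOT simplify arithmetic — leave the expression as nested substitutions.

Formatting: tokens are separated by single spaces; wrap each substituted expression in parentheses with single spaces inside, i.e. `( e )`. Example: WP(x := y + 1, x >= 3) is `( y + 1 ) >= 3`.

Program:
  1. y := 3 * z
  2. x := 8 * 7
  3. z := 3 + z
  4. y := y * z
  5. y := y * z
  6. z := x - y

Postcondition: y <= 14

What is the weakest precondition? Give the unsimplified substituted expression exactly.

Answer: ( ( ( 3 * z ) * ( 3 + z ) ) * ( 3 + z ) ) <= 14

Derivation:
post: y <= 14
stmt 6: z := x - y  -- replace 0 occurrence(s) of z with (x - y)
  => y <= 14
stmt 5: y := y * z  -- replace 1 occurrence(s) of y with (y * z)
  => ( y * z ) <= 14
stmt 4: y := y * z  -- replace 1 occurrence(s) of y with (y * z)
  => ( ( y * z ) * z ) <= 14
stmt 3: z := 3 + z  -- replace 2 occurrence(s) of z with (3 + z)
  => ( ( y * ( 3 + z ) ) * ( 3 + z ) ) <= 14
stmt 2: x := 8 * 7  -- replace 0 occurrence(s) of x with (8 * 7)
  => ( ( y * ( 3 + z ) ) * ( 3 + z ) ) <= 14
stmt 1: y := 3 * z  -- replace 1 occurrence(s) of y with (3 * z)
  => ( ( ( 3 * z ) * ( 3 + z ) ) * ( 3 + z ) ) <= 14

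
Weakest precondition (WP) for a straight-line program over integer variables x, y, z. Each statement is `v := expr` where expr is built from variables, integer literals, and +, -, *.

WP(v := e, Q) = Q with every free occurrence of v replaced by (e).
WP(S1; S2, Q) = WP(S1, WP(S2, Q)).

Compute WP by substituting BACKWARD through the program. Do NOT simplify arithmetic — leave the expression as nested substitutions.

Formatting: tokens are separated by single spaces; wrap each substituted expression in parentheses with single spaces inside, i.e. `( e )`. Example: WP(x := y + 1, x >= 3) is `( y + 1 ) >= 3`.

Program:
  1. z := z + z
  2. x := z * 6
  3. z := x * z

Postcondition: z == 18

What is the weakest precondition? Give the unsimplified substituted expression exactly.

Answer: ( ( ( z + z ) * 6 ) * ( z + z ) ) == 18

Derivation:
post: z == 18
stmt 3: z := x * z  -- replace 1 occurrence(s) of z with (x * z)
  => ( x * z ) == 18
stmt 2: x := z * 6  -- replace 1 occurrence(s) of x with (z * 6)
  => ( ( z * 6 ) * z ) == 18
stmt 1: z := z + z  -- replace 2 occurrence(s) of z with (z + z)
  => ( ( ( z + z ) * 6 ) * ( z + z ) ) == 18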